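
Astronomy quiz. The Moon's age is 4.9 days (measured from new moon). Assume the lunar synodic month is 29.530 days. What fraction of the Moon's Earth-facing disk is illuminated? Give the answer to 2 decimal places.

Elongation θ = 360° × 4.9/29.530 ≈ 59.7°.
cos 59.7° = 0.504, so f = (1 − 0.504)/2 = 0.248.

0.25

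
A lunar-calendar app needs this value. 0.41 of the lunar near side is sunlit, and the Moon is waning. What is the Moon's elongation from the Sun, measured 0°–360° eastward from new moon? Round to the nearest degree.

280°

From f = (1 − cos θ)/2: cos θ = 1 − 2×0.41 = 0.180; arccos → 79.6°.
A waning Moon lies in 180°–360°, so θ = 360° − 79.6° = 280.4°.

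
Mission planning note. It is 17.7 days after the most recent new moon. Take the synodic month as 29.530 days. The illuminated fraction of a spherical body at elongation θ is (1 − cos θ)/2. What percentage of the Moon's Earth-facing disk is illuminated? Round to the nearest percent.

Elongation θ = 360° × 17.7/29.530 ≈ 215.8°.
cos 215.8° = (-0.811), so f = (1 − (-0.811))/2 = 0.906, so 91%.

91%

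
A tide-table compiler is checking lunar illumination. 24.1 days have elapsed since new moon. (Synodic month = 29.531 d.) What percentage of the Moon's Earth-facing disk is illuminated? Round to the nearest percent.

Elongation θ = 360° × 24.1/29.531 ≈ 293.8°.
cos 293.8° = 0.403, so f = (1 − 0.403)/2 = 0.298, so 30%.

30%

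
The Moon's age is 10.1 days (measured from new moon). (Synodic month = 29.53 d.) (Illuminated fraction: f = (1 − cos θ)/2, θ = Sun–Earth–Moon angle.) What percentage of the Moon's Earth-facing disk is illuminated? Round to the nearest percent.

The Moon has covered 10.1/29.53 of its cycle, so θ ≈ 360° × 10.1/29.53 = 123.1°.
With cos θ = (-0.547), the lit fraction is (1 − (-0.547))/2 ≈ 0.773, so 77%.

77%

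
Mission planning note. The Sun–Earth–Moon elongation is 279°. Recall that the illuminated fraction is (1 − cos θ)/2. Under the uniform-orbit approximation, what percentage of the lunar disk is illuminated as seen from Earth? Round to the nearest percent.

cos 279° = 0.156, so f = (1 − 0.156)/2 = 0.422, i.e. 42%.

42%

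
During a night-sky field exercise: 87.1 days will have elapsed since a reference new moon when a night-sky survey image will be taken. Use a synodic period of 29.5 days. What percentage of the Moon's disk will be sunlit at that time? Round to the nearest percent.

87.1/29.5 = 2.953 lunations, so 2 complete cycles and 28.10 d into the next.
Phase angle: θ = 360°·(28.10 d)/(29.5 d) = 342.9°.
Illuminated fraction = (1 − cos 342.9°)/2 = (1 − 0.956)/2 ≈ 0.022, so 2%.

2%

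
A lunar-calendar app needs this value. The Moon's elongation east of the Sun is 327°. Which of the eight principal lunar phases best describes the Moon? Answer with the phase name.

waning crescent

327° lies in the waning crescent sector of the 8-phase cycle.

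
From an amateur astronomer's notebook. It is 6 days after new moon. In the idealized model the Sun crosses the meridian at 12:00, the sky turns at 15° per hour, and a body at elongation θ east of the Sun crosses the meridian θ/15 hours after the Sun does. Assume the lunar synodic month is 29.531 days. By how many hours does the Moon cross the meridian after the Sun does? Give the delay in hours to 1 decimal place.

4.9 h

Elongation θ = 360° × 6/29.531 ≈ 73.1°.
At 15° of sky rotation per hour, 73.1° corresponds to a 4.88 h lag.
So the Moon crosses the meridian 4.88 h after the Sun.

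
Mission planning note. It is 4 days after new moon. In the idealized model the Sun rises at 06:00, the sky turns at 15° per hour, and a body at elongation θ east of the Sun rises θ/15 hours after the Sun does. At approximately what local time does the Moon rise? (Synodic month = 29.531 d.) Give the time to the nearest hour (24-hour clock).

Elongation θ = 360° × 4/29.531 ≈ 48.8°.
At 15° of sky rotation per hour, 48.8° corresponds to a 3.25 h lag.
06:00 + 3.25 h ≈ 09:15 → 09:00 to the nearest hour.

09:00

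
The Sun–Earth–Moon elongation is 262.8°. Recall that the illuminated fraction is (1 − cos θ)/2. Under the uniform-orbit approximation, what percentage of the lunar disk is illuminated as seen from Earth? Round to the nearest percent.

f = (1 − cos 262.8°)/2 = (1 − (-0.125))/2 ≈ 0.563, i.e. 56%.

56%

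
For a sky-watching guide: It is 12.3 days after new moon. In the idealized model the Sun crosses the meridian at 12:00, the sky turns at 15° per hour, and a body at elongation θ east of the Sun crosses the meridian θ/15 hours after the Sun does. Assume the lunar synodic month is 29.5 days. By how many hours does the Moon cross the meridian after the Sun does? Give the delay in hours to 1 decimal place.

Elongation θ = 360° × 12.3/29.5 ≈ 150.1°.
At 15° of sky rotation per hour, 150.1° corresponds to a 10.01 h lag.
So the Moon crosses the meridian 10.01 h after the Sun.

10.0 h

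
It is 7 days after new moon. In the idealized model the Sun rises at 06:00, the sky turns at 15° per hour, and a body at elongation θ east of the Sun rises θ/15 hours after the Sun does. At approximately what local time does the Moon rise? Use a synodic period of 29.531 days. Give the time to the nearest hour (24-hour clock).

12:00

Phase angle: θ = 360°·(7 d)/(29.531 d) = 85.3°.
Delay after the Sun = 85.3° / (15°/h) ≈ 5.69 h.
06:00 + 5.69 h ≈ 11:41 → 12:00 to the nearest hour.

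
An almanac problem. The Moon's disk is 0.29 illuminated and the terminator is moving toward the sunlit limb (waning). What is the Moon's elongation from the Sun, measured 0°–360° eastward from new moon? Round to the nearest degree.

295°

cos θ = 1 − 2f = 0.420, giving a principal value of 65.2°.
Since the Moon is past full (waning), take the reflex angle: θ = 360° − 65.2° = 294.8°.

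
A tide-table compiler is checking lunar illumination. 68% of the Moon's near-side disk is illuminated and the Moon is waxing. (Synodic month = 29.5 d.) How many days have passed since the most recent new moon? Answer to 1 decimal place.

cos θ = 1 − 2f = -0.360, giving a principal value of 111.1°.
The Moon is waxing (0°–180°), so θ = 111.1° directly.
Age = 29.5 × 111.1°/360° ≈ 9.10 days.

9.1 days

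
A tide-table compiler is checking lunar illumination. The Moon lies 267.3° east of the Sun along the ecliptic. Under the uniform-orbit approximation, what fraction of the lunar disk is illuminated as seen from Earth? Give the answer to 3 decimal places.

cos 267.3° = (-0.047), so f = (1 − (-0.047))/2 = 0.524.

0.524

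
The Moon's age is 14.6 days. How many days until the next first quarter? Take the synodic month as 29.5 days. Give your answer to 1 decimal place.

First quarter occurs at elongation 90°, i.e. at age 29.5 × 90/360 = 7.375 d.
Already past this cycle's first quarter; the next is at 7.375 + 29.5 = 36.875 d, so 36.875 − 14.6 = 22.275 days.

22.3 days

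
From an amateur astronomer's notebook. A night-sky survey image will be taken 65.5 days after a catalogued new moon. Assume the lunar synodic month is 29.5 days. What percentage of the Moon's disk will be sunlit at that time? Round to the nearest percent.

41%

65.5 d spans 2 complete synodic months (2 × 29.5 = 59.00 d) plus 6.50 d.
Elongation θ = 360° × 6.50/29.5 ≈ 79.3°.
Illuminated fraction = (1 − cos 79.3°)/2 = (1 − 0.185)/2 ≈ 0.407, so 41%.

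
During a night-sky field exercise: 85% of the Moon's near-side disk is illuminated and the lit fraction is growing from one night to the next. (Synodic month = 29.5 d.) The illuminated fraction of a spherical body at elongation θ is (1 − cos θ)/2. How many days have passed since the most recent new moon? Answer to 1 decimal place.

11.0 days

cos θ = 1 − 2f = -0.700, giving a principal value of 134.4°.
Waxing ⇒ before full, so θ = 134.4°.
Age = 29.5 × 134.4°/360° ≈ 11.02 days.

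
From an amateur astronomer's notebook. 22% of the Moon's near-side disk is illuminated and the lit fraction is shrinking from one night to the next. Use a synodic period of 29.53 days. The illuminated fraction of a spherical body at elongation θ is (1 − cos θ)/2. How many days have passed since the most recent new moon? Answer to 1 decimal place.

24.9 days

cos θ = 1 − 2f = 0.560, giving a principal value of 55.9°.
Since the Moon is past full (waning), take the reflex angle: θ = 360° − 55.9° = 304.1°.
Age = 29.53 × 304.1°/360° ≈ 24.94 days.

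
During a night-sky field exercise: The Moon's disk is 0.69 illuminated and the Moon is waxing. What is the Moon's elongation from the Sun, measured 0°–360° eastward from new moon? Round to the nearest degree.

Invert f = (1 − cos θ)/2 to get cos θ = 1 − 2(0.69) = -0.380, hence θ₀ = arccos -0.380 = 112.3°.
Waxing ⇒ before full, so θ = 112.3°.

112°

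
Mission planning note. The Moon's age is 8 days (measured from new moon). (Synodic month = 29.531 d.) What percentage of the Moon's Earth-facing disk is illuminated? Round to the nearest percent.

Phase angle: θ = 360°·(8 d)/(29.531 d) = 97.5°.
Illuminated fraction = (1 − cos 97.5°)/2 = (1 − (-0.131))/2 ≈ 0.565, so 57%.

57%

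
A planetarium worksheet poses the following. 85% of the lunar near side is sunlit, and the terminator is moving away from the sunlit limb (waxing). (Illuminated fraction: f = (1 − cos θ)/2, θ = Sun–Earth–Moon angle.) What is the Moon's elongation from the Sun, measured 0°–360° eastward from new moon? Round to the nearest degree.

Invert f = (1 − cos θ)/2 to get cos θ = 1 − 2(0.85) = -0.700, hence θ₀ = arccos -0.700 = 134.4°.
Waxing ⇒ before full, so θ = 134.4°.

134°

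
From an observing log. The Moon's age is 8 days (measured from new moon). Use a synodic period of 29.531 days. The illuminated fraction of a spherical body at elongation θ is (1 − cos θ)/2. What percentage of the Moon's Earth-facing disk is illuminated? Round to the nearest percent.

57%

Elongation θ = 360° × 8/29.531 ≈ 97.5°.
With cos θ = (-0.131), the lit fraction is (1 − (-0.131))/2 ≈ 0.565, so 57%.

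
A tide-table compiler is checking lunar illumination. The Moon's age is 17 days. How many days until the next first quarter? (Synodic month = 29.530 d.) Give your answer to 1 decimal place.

First quarter is 0.25 of the way through the cycle: age 0.25 × 29.530 = 7.383 d.
Already past this cycle's first quarter; the next is at 7.383 + 29.530 = 36.913 d, so 36.913 − 17 = 19.913 days.

19.9 days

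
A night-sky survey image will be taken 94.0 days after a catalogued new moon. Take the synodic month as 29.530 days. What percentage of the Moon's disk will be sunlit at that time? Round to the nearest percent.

30%

Reduce mod P: 94.0 − 3×29.530 = 5.41 d into the current lunation.
The Moon has covered 5.41/29.530 of its cycle, so θ ≈ 360° × 5.41/29.530 = 66.0°.
cos 66.0° = 0.407, so f = (1 − 0.407)/2 = 0.296, so 30%.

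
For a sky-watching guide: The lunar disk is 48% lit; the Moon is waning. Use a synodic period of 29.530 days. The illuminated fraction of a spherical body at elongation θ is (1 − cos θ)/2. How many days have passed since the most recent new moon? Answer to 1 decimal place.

cos θ = 1 − 2f = 0.040, giving a principal value of 87.7°.
A waning Moon lies in 180°–360°, so θ = 360° − 87.7° = 272.3°.
That fraction of the synodic month is 272.3/360 × 29.530 d ≈ 22.34 d.

22.3 days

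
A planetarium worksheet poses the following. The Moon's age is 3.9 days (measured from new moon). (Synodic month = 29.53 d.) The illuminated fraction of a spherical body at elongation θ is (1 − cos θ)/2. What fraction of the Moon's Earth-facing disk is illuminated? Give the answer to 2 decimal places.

Phase angle: θ = 360°·(3.9 d)/(29.53 d) = 47.5°.
cos 47.5° = 0.675, so f = (1 − 0.675)/2 = 0.162.

0.16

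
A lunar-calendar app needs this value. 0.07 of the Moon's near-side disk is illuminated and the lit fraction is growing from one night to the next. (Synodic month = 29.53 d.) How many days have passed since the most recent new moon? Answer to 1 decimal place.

From f = (1 − cos θ)/2: cos θ = 1 − 2×0.07 = 0.860; arccos → 30.7°.
Waxing ⇒ before full, so θ = 30.7°.
Age = 29.53 × 30.7°/360° ≈ 2.52 days.

2.5 days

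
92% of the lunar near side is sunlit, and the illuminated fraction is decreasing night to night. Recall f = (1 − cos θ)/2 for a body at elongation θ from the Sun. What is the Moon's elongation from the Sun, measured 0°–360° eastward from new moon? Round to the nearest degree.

Invert f = (1 − cos θ)/2 to get cos θ = 1 − 2(0.92) = -0.840, hence θ₀ = arccos -0.840 = 147.1°.
Waning ⇒ past full, so θ = 360° − 147.1° = 212.9°.

213°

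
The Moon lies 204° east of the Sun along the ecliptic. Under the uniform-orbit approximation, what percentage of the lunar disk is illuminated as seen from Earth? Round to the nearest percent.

Half-versine of 204°: (1 − (-0.914))/2 = 0.957, i.e. 96%.

96%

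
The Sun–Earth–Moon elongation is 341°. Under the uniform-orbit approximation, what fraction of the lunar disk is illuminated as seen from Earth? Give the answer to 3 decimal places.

Half-versine of 341°: (1 − 0.946)/2 = 0.027.

0.027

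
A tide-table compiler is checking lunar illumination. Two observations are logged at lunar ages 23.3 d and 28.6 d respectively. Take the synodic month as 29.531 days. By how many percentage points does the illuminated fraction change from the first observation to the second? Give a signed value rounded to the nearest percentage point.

-37 percentage points

First observation: θ = 360°·23.3/29.531 = 284.0°, so f = 0.379.
Second observation: θ = 348.7°, f = 0.010.
Δf = 0.010 − 0.379 = -0.369, i.e. -37 pp.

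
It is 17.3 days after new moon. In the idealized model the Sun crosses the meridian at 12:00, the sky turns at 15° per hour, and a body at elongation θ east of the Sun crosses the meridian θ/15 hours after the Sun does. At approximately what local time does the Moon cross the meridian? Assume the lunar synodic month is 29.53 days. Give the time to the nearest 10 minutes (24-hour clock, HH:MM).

02:00

The Moon has covered 17.3/29.53 of its cycle, so θ ≈ 360° × 17.3/29.53 = 210.9°.
Delay after the Sun = 210.9° / (15°/h) ≈ 14.06 h.
12:00 + 14.060 h ≈ 02:04 → 02:00 to the nearest ten minutes.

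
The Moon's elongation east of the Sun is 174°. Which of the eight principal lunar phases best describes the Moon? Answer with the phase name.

The full moon sector spans roughly 158°–202°; 174° falls inside it.

full moon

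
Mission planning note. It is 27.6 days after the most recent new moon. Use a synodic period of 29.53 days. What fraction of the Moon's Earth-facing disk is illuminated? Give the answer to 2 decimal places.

0.04

Elongation θ = 360° × 27.6/29.53 ≈ 336.5°.
Illuminated fraction = (1 − cos 336.5°)/2 = (1 − 0.917)/2 ≈ 0.042.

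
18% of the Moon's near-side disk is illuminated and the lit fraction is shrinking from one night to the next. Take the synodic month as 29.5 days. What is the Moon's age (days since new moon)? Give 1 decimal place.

cos θ = 1 − 2f = 0.640, giving a principal value of 50.2°.
Since the Moon is past full (waning), take the reflex angle: θ = 360° − 50.2° = 309.8°.
Age = 29.5 × 309.8°/360° ≈ 25.39 days.

25.4 days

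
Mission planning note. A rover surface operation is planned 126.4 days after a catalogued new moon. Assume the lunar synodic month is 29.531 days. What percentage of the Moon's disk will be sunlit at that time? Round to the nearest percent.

126.4 d spans 4 complete synodic months (4 × 29.531 = 118.12 d) plus 8.28 d.
Elongation θ = 360° × 8.28/29.531 ≈ 100.9°.
With cos θ = (-0.189), the lit fraction is (1 − (-0.189))/2 ≈ 0.594, so 59%.

59%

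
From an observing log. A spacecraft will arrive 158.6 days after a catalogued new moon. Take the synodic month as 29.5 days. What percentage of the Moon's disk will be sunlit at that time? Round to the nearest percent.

Reduce mod P: 158.6 − 5×29.5 = 11.10 d into the current lunation.
Elongation θ = 360° × 11.10/29.5 ≈ 135.5°.
With cos θ = (-0.713), the lit fraction is (1 − (-0.713))/2 ≈ 0.856, so 86%.

86%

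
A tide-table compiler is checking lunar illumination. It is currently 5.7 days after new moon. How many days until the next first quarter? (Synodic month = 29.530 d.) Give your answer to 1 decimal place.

1.7 days

First quarter occurs at elongation 90°, i.e. at age 29.530 × 90/360 = 7.383 d.
That is 7.383 − 5.7 = 1.683 days ahead.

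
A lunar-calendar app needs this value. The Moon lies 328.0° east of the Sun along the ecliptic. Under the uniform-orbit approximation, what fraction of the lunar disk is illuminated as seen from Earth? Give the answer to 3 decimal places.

cos 328.0° = 0.848, so f = (1 − 0.848)/2 = 0.076.

0.076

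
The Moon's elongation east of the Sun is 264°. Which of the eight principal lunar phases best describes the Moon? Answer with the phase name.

264° lies in the last quarter sector of the 8-phase cycle.

last quarter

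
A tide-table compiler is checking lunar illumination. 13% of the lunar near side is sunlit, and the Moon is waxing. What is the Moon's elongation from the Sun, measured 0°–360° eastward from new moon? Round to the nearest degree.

cos θ = 1 − 2f = 0.740, giving a principal value of 42.3°.
Before full moon the principal value applies: θ = 42.3°.

42°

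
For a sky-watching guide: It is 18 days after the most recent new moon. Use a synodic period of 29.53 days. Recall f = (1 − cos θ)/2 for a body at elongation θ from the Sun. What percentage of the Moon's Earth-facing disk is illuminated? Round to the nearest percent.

Elongation θ = 360° × 18/29.53 ≈ 219.4°.
With cos θ = (-0.772), the lit fraction is (1 − (-0.772))/2 ≈ 0.886, so 89%.

89%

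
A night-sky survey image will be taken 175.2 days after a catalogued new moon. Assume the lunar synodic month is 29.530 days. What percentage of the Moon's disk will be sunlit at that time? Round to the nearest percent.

4%

175.2/29.530 = 5.933 lunations, so 5 complete cycles and 27.55 d into the next.
Phase angle: θ = 360°·(27.55 d)/(29.530 d) = 335.9°.
Illuminated fraction = (1 − cos 335.9°)/2 = (1 − 0.913)/2 ≈ 0.044, so 4%.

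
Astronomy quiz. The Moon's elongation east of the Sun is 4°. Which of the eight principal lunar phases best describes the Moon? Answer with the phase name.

4° lies in the new moon sector of the 8-phase cycle.

new moon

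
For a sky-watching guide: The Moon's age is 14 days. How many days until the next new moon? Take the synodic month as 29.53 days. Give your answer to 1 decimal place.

The next new moon completes the synodic month: 29.53 − 14 = 15.530 days.

15.5 days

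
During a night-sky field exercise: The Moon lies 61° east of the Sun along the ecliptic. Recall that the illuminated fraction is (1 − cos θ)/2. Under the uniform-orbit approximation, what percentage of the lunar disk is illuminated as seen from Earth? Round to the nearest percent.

f = (1 − cos 61°)/2 = (1 − 0.485)/2 ≈ 0.258, i.e. 26%.

26%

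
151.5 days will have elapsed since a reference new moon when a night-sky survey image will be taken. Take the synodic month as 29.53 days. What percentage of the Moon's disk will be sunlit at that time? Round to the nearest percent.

16%

151.5 d spans 5 complete synodic months (5 × 29.53 = 147.65 d) plus 3.85 d.
The Moon has covered 3.85/29.53 of its cycle, so θ ≈ 360° × 3.85/29.53 = 46.9°.
cos 46.9° = 0.683, so f = (1 − 0.683)/2 = 0.159, so 16%.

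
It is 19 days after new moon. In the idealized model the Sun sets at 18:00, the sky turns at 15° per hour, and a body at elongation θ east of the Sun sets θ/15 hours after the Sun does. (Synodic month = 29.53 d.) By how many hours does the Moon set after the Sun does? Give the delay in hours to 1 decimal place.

Elongation θ = 360° × 19/29.53 ≈ 231.6°.
Delay after the Sun = 231.6° / (15°/h) ≈ 15.44 h.
So the Moon sets 15.44 h after the Sun.

15.4 h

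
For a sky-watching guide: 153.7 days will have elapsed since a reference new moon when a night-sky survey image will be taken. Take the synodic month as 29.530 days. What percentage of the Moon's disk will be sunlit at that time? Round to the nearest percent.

36%

Reduce mod P: 153.7 − 5×29.530 = 6.05 d into the current lunation.
Phase angle: θ = 360°·(6.05 d)/(29.530 d) = 73.8°.
Illuminated fraction = (1 − cos 73.8°)/2 = (1 − 0.280)/2 ≈ 0.360, so 36%.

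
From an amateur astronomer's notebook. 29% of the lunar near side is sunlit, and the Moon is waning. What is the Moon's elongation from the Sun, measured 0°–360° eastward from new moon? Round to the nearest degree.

295°

cos θ = 1 − 2f = 0.420, giving a principal value of 65.2°.
Since the Moon is past full (waning), take the reflex angle: θ = 360° − 65.2° = 294.8°.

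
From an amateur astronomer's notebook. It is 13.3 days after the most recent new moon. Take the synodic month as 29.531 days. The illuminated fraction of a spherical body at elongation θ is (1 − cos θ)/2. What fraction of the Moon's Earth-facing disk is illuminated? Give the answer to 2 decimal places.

0.98

The Moon has covered 13.3/29.531 of its cycle, so θ ≈ 360° × 13.3/29.531 = 162.1°.
Illuminated fraction = (1 − cos 162.1°)/2 = (1 − (-0.952))/2 ≈ 0.976.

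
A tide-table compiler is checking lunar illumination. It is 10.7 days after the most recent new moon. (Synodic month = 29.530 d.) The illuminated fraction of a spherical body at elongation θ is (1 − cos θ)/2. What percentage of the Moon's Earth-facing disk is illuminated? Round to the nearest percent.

82%

Phase angle: θ = 360°·(10.7 d)/(29.530 d) = 130.4°.
With cos θ = (-0.649), the lit fraction is (1 − (-0.649))/2 ≈ 0.824, so 82%.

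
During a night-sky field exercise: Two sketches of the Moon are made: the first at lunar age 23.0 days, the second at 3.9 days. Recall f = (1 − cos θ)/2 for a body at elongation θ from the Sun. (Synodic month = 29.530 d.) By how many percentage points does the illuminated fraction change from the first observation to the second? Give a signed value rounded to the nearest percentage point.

-25 percentage points

First observation: θ = 360°·23.0/29.530 = 280.4°, so f = 0.410.
Second observation: θ = 47.5°, f = 0.162.
Δf = 0.162 − 0.410 = -0.247, i.e. -25 pp.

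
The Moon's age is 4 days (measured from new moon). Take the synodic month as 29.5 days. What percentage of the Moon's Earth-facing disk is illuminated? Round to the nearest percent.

17%

Phase angle: θ = 360°·(4 d)/(29.5 d) = 48.8°.
cos 48.8° = 0.659, so f = (1 − 0.659)/2 = 0.171, so 17%.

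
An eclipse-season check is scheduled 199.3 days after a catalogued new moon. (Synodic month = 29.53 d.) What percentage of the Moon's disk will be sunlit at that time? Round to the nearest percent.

50%

199.3/29.53 = 6.749 lunations, so 6 complete cycles and 22.12 d into the next.
Elongation θ = 360° × 22.12/29.53 ≈ 269.7°.
With cos θ = (-0.006), the lit fraction is (1 − (-0.006))/2 ≈ 0.503, so 50%.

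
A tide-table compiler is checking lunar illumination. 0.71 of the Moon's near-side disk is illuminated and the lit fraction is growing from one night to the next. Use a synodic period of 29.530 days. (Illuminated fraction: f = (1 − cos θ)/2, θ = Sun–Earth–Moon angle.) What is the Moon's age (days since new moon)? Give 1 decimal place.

9.4 days

cos θ = 1 − 2f = -0.420, giving a principal value of 114.8°.
Before full moon the principal value applies: θ = 114.8°.
That fraction of the synodic month is 114.8/360 × 29.530 d ≈ 9.42 d.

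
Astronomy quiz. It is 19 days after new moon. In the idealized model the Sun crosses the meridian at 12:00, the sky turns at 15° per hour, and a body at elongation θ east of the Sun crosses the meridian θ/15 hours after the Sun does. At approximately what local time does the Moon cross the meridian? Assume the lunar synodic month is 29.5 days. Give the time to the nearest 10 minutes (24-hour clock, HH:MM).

03:30

Elongation θ = 360° × 19/29.5 ≈ 231.9°.
Delay after the Sun = 231.9° / (15°/h) ≈ 15.46 h.
12:00 + 15.458 h ≈ 03:27 → 03:30 to the nearest ten minutes.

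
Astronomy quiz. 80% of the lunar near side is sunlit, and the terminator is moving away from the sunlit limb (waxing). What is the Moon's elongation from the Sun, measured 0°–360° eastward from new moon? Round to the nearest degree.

Invert f = (1 − cos θ)/2 to get cos θ = 1 − 2(0.80) = -0.600, hence θ₀ = arccos -0.600 = 126.9°.
Before full moon the principal value applies: θ = 126.9°.

127°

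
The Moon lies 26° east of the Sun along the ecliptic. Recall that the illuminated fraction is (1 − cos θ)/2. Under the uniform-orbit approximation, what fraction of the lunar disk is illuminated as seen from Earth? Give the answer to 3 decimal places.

0.051

f = (1 − cos 26°)/2 = (1 − 0.899)/2 ≈ 0.051.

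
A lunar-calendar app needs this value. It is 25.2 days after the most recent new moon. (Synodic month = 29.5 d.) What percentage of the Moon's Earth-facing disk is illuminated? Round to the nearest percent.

20%

The Moon has covered 25.2/29.5 of its cycle, so θ ≈ 360° × 25.2/29.5 = 307.5°.
With cos θ = 0.609, the lit fraction is (1 − 0.609)/2 ≈ 0.195, so 20%.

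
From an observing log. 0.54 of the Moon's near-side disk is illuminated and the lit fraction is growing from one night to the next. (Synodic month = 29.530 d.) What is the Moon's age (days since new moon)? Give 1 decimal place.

7.8 days

From f = (1 − cos θ)/2: cos θ = 1 − 2×0.54 = -0.080; arccos → 94.6°.
Waxing ⇒ before full, so θ = 94.6°.
That fraction of the synodic month is 94.6/360 × 29.530 d ≈ 7.76 d.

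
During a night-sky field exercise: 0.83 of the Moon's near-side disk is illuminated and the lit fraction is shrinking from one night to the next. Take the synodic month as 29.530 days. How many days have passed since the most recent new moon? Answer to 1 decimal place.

18.8 days

Invert f = (1 − cos θ)/2 to get cos θ = 1 − 2(0.83) = -0.660, hence θ₀ = arccos -0.660 = 131.3°.
Waning ⇒ past full, so θ = 360° − 131.3° = 228.7°.
Age = 29.530 × 228.7°/360° ≈ 18.76 days.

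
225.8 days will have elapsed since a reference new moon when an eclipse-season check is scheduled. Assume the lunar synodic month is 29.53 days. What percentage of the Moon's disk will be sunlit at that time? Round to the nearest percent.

80%

225.8/29.53 = 7.646 lunations, so 7 complete cycles and 19.09 d into the next.
Phase angle: θ = 360°·(19.09 d)/(29.53 d) = 232.7°.
cos 232.7° = (-0.606), so f = (1 − (-0.606))/2 = 0.803, so 80%.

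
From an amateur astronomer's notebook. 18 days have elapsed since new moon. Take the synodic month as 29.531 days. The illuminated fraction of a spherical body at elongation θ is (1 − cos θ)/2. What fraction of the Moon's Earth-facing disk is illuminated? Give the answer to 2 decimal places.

Elongation θ = 360° × 18/29.531 ≈ 219.4°.
cos 219.4° = (-0.772), so f = (1 − (-0.772))/2 = 0.886.

0.89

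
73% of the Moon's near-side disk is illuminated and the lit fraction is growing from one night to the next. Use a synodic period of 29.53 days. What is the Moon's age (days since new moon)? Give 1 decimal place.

From f = (1 − cos θ)/2: cos θ = 1 − 2×0.73 = -0.460; arccos → 117.4°.
The Moon is waxing (0°–180°), so θ = 117.4° directly.
That fraction of the synodic month is 117.4/360 × 29.53 d ≈ 9.63 d.

9.6 days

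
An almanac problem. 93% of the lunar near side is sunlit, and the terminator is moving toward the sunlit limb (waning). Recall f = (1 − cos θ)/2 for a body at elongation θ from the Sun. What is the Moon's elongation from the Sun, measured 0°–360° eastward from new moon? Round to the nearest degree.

cos θ = 1 − 2f = -0.860, giving a principal value of 149.3°.
Waning ⇒ past full, so θ = 360° − 149.3° = 210.7°.

211°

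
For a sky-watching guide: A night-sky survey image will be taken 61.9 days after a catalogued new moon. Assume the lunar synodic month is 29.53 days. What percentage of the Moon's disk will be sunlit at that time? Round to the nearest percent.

9%

61.9/29.53 = 2.096 lunations, so 2 complete cycles and 2.84 d into the next.
Elongation θ = 360° × 2.84/29.53 ≈ 34.6°.
cos 34.6° = 0.823, so f = (1 − 0.823)/2 = 0.089, so 9%.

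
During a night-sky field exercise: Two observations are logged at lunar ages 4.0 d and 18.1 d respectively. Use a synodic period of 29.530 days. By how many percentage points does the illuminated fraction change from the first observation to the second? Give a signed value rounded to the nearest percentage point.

+71 pp

First observation: θ = 360°·4.0/29.530 = 48.8°, so f = 0.170.
Second observation: θ = 220.7°, f = 0.879.
Δf = 0.879 − 0.170 = +0.709, i.e. +71 pp.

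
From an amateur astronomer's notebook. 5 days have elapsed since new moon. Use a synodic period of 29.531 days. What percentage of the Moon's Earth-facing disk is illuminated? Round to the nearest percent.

26%

Elongation θ = 360° × 5/29.531 ≈ 61.0°.
cos 61.0° = 0.486, so f = (1 − 0.486)/2 = 0.257, so 26%.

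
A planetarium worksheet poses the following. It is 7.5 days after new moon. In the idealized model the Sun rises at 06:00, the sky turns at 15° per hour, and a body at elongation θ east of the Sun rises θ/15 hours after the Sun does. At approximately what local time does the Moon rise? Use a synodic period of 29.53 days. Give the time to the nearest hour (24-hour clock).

12:00

Elongation θ = 360° × 7.5/29.53 ≈ 91.4°.
At 15° of sky rotation per hour, 91.4° corresponds to a 6.10 h lag.
06:00 + 6.10 h ≈ 12:06 → 12:00 to the nearest hour.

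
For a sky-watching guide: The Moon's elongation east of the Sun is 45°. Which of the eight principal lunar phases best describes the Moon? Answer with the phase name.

waxing crescent

The waxing crescent sector spans roughly 22°–68°; 45° falls inside it.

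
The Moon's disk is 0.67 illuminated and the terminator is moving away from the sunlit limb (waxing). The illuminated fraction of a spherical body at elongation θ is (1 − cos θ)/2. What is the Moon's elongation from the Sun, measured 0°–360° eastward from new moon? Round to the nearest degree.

110°

From f = (1 − cos θ)/2: cos θ = 1 − 2×0.67 = -0.340; arccos → 109.9°.
Before full moon the principal value applies: θ = 109.9°.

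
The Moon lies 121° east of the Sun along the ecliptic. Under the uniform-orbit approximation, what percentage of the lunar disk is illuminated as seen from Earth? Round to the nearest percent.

76%

Half-versine of 121°: (1 − (-0.515))/2 = 0.758, i.e. 76%.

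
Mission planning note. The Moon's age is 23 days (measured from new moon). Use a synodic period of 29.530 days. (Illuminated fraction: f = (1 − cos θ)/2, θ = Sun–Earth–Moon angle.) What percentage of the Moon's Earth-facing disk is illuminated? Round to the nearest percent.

Phase angle: θ = 360°·(23 d)/(29.530 d) = 280.4°.
Illuminated fraction = (1 − cos 280.4°)/2 = (1 − 0.180)/2 ≈ 0.410, so 41%.

41%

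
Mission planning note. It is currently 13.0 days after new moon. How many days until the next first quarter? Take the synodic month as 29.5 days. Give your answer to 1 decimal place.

23.9 days

First quarter is 0.25 of the way through the cycle: age 0.25 × 29.5 = 7.375 d.
This lunation's first quarter (7.375 d) has passed, so add one period: 36.875 − 13.0 = 23.875 days.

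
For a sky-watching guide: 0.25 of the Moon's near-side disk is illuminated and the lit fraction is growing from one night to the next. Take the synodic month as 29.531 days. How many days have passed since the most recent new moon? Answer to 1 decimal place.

Invert f = (1 − cos θ)/2 to get cos θ = 1 − 2(0.25) = 0.500, hence θ₀ = arccos 0.500 = 60.0°.
The Moon is waxing (0°–180°), so θ = 60.0° directly.
At 360°/29.531 d per day, 60.0° corresponds to 4.92 days.

4.9 days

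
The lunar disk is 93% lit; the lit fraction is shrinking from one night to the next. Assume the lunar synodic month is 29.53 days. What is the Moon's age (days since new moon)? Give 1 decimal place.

Invert f = (1 − cos θ)/2 to get cos θ = 1 − 2(0.93) = -0.860, hence θ₀ = arccos -0.860 = 149.3°.
Since the Moon is past full (waning), take the reflex angle: θ = 360° − 149.3° = 210.7°.
At 360°/29.53 d per day, 210.7° corresponds to 17.28 days.

17.3 days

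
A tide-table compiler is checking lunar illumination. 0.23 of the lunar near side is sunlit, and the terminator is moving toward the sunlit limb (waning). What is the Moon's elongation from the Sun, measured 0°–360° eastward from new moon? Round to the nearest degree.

303°

From f = (1 − cos θ)/2: cos θ = 1 − 2×0.23 = 0.540; arccos → 57.3°.
Since the Moon is past full (waning), take the reflex angle: θ = 360° − 57.3° = 302.7°.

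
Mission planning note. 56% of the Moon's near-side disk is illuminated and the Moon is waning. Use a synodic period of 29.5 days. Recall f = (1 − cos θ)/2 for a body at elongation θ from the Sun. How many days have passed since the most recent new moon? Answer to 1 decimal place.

21.6 days

Invert f = (1 − cos θ)/2 to get cos θ = 1 − 2(0.56) = -0.120, hence θ₀ = arccos -0.120 = 96.9°.
Since the Moon is past full (waning), take the reflex angle: θ = 360° − 96.9° = 263.1°.
At 360°/29.5 d per day, 263.1° corresponds to 21.56 days.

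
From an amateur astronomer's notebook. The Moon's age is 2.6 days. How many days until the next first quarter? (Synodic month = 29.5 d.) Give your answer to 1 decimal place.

4.8 days

First quarter is 0.25 of the way through the cycle: age 0.25 × 29.5 = 7.375 d.
So 4.775 days remain (7.375 − 2.6).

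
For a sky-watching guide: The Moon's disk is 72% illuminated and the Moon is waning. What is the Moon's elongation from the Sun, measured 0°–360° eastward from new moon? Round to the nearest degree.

244°

Invert f = (1 − cos θ)/2 to get cos θ = 1 − 2(0.72) = -0.440, hence θ₀ = arccos -0.440 = 116.1°.
Waning ⇒ past full, so θ = 360° − 116.1° = 243.9°.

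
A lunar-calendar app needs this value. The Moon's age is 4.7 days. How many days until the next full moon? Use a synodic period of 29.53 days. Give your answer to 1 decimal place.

Full moon is 0.5 of the way through the cycle: age 0.5 × 29.53 = 14.765 d.
So 10.065 days remain (14.765 − 4.7).

10.1 days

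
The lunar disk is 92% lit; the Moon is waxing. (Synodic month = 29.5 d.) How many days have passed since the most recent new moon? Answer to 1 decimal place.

Invert f = (1 − cos θ)/2 to get cos θ = 1 − 2(0.92) = -0.840, hence θ₀ = arccos -0.840 = 147.1°.
Waxing ⇒ before full, so θ = 147.1°.
Age = 29.5 × 147.1°/360° ≈ 12.06 days.

12.1 days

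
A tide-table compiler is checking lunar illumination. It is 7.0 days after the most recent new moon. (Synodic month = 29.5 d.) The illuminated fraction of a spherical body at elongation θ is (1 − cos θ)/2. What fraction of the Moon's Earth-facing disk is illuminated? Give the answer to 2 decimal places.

Phase angle: θ = 360°·(7.0 d)/(29.5 d) = 85.4°.
With cos θ = 0.080, the lit fraction is (1 − 0.080)/2 ≈ 0.460.

0.46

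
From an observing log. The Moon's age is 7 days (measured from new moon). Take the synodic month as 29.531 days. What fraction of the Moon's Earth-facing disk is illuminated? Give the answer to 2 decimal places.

Elongation θ = 360° × 7/29.531 ≈ 85.3°.
cos 85.3° = 0.081, so f = (1 − 0.081)/2 = 0.459.

0.46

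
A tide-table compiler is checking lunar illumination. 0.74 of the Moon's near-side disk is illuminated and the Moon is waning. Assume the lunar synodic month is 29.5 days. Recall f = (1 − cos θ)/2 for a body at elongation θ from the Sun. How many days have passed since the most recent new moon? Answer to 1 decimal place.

cos θ = 1 − 2f = -0.480, giving a principal value of 118.7°.
A waning Moon lies in 180°–360°, so θ = 360° − 118.7° = 241.3°.
At 360°/29.5 d per day, 241.3° corresponds to 19.77 days.

19.8 days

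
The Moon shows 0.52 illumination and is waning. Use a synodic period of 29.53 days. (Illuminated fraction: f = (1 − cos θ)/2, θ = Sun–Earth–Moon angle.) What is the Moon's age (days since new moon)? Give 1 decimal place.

cos θ = 1 − 2f = -0.040, giving a principal value of 92.3°.
A waning Moon lies in 180°–360°, so θ = 360° − 92.3° = 267.7°.
Age = 29.53 × 267.7°/360° ≈ 21.96 days.

22.0 days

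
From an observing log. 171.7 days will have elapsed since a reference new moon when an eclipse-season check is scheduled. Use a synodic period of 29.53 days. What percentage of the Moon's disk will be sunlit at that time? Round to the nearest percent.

30%

171.7 d spans 5 complete synodic months (5 × 29.53 = 147.65 d) plus 24.05 d.
The Moon has covered 24.05/29.53 of its cycle, so θ ≈ 360° × 24.05/29.53 = 293.2°.
With cos θ = 0.394, the lit fraction is (1 − 0.394)/2 ≈ 0.303, so 30%.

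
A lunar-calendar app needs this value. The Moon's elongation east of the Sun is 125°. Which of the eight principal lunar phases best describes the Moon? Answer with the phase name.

The waxing gibbous sector spans roughly 112°–158°; 125° falls inside it.

waxing gibbous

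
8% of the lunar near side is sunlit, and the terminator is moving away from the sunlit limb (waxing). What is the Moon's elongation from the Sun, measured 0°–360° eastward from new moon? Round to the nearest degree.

33°

Invert f = (1 − cos θ)/2 to get cos θ = 1 − 2(0.08) = 0.840, hence θ₀ = arccos 0.840 = 32.9°.
Before full moon the principal value applies: θ = 32.9°.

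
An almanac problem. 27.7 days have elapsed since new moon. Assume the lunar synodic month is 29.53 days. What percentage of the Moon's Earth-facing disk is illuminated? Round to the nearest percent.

4%

Elongation θ = 360° × 27.7/29.53 ≈ 337.7°.
Illuminated fraction = (1 − cos 337.7°)/2 = (1 − 0.925)/2 ≈ 0.037, so 4%.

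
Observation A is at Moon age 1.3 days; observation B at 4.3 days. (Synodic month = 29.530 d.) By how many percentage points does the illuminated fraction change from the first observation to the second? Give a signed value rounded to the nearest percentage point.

θ₁ = 360° × 1.3/29.530 = 15.8°, f₁ = (1 − cos θ₁)/2 = 0.019.
θ₂ = 360° × 4.3/29.530 = 52.4°, f₂ = (1 − cos θ₂)/2 = 0.195.
Change = f₂ − f₁ = +0.176 → +18 percentage points.

+18 percentage points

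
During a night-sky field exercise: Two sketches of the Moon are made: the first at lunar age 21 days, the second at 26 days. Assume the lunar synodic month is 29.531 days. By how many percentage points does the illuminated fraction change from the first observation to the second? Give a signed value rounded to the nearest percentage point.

-49 pp

First observation: θ = 360°·21/29.531 = 256.0°, so f = 0.621.
Second observation: θ = 317.0°, f = 0.135.
Δf = 0.135 − 0.621 = -0.486, i.e. -49 pp.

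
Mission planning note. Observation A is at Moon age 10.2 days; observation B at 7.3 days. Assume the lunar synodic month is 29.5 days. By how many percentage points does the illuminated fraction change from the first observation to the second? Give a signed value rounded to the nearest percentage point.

-29 percentage points

First observation: θ = 360°·10.2/29.5 = 124.5°, so f = 0.783.
Second observation: θ = 89.1°, f = 0.492.
Δf = 0.492 − 0.783 = -0.291, i.e. -29 pp.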